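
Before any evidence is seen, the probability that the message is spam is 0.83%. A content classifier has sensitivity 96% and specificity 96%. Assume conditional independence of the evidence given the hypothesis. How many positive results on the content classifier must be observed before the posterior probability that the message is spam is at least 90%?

Prior odds = 0.0083/0.9917 = 83/9917.
False-positive rate = 1 − 0.96 = 0.04; likelihood ratio of a positive = 0.96/0.04 = 24.
Target posterior odds = 0.9/0.1 = 9.
Require 24ⁿ ≥ 9 ÷ (83/9917) = 89253/83.
24² = 576 falls short of 89253/83 but 24³ = 13824 reaches it, so n = 3.

3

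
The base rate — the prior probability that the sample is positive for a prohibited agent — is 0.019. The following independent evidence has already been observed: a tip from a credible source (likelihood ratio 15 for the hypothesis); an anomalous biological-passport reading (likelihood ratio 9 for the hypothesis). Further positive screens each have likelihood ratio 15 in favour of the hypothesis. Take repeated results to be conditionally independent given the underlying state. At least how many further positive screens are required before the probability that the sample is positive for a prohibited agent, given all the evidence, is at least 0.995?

2

Prior odds = 0.019/0.981 = 19/981.
Combined Bayes factor of the evidence already in hand = 15 × 9 = 135.
Odds after that evidence = (19/981) × 135 = 285/109.
Target odds = 0.995/0.005 = 199.
Need 15ⁿ ≥ 199 ÷ (285/109) = 21691/285.
15¹ = 15 falls short of 21691/285 but 15² = 225 reaches it, so n = 2.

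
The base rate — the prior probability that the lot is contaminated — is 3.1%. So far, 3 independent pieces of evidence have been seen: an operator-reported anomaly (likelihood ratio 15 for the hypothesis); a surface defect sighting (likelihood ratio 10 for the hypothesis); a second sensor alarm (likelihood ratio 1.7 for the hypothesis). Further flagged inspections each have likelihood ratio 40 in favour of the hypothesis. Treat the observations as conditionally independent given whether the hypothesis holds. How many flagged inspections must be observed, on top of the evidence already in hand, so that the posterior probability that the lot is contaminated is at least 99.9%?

Prior odds = 0.031/0.969 = 31/969.
Combined Bayes factor of the evidence already in hand = 15 × 10 × 1.7 = 255.
Odds after that evidence = (31/969) × 255 = 155/19.
Target odds = 0.999/0.001 = 999.
Need 40ⁿ ≥ 999 ÷ (155/19) = 18981/155.
40¹ = 40 falls short of 18981/155 but 40² = 1600 reaches it, so n = 2.

2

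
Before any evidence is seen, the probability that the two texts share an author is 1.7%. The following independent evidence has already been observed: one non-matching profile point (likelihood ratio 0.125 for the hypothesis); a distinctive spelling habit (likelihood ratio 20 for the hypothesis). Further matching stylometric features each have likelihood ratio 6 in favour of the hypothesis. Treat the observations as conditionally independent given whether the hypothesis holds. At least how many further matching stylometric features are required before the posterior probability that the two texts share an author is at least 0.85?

3

Prior odds = 0.017/0.983 = 17/983.
Combined Bayes factor of the evidence already in hand = 0.125 × 20 = 2.5.
Odds after that evidence = (17/983) × 2.5 = 85/1966.
Target odds = 0.85/0.15 = 17/3.
Need 6ⁿ ≥ 17/3 ÷ (85/1966) = 1966/15.
6² = 36 falls short of 1966/15 but 6³ = 216 reaches it, so n = 3.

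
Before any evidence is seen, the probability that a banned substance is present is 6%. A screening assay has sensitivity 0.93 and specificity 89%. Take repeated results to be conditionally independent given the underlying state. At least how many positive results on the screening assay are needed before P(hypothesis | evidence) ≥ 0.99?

4

Prior odds: 0.06 ÷ 0.94 = 3/47.
False-positive rate = 1 − 0.89 = 0.11; likelihood ratio of a positive = 0.93/0.11 = 93/11.
Target odds: 0.99 ÷ 0.01 = 99.
Need (3/47) × (93/11)ⁿ ≥ 99, i.e. (93/11)ⁿ ≥ 1551.
(93/11)³ = 804357/1331 falls short of 1551 but (93/11)⁴ = 74805201/14641 reaches it, so n = 4.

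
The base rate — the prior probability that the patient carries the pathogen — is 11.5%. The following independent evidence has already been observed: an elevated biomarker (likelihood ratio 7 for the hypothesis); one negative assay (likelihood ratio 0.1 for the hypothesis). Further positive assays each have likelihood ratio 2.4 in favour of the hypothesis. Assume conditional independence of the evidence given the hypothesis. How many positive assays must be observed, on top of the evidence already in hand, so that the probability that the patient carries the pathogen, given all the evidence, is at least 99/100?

Prior odds = 0.115/0.885 = 23/177.
Combined Bayes factor of the evidence already in hand = 7 × 0.1 = 0.7.
Odds after that evidence = (23/177) × 0.7 = 161/1770.
Target odds = 0.99/0.01 = 99.
Need 2.4ⁿ ≥ 99 ÷ (161/1770) = 175230/161.
2.4⁷ = 35831808/78125 falls short of 175230/161 but 2.4⁸ = 429981696/390625 reaches it, so n = 8.

8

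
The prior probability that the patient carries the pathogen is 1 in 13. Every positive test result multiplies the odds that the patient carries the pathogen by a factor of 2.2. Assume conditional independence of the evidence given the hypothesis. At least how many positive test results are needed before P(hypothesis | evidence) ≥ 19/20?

Prior odds = (1/13)/(12/13) = 1/12.
Likelihood ratio per positive test result = 2.2.
Target posterior odds = 0.95/0.05 = 19.
Need (1/12) × 2.2ⁿ ≥ 19, i.e. 2.2ⁿ ≥ 228.
2.2⁶ = 1771561/15625 falls short of 228 but 2.2⁷ = 19487171/78125 reaches it, so n = 7.

7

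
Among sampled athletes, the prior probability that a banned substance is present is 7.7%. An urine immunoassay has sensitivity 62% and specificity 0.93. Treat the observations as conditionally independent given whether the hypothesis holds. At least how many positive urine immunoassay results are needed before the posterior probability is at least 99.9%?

Prior odds = 0.077/0.923 = 77/923.
False-positive rate = 1 − 0.93 = 0.07; likelihood ratio of a positive = 0.62/0.07 = 62/7.
Target odds: 0.999 ÷ 0.001 = 999.
Need (77/923) × (62/7)ⁿ ≥ 999, i.e. (62/7)ⁿ ≥ 922077/77.
(62/7)⁴ = 14776336/2401 falls short of 922077/77 but (62/7)⁵ = 916132832/16807 reaches it, so n = 5.

5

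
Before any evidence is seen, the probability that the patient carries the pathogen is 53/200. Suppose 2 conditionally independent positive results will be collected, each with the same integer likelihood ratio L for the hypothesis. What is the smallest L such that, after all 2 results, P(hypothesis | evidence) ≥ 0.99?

17

Prior odds = 0.265/0.735 = 53/147.
Target odds = 0.99/0.01 = 99.
Need L² ≥ 99 ÷ (53/147) = 14553/53.
16² = 256 < 14553/53 ≤ 289 = 17², so L = 17.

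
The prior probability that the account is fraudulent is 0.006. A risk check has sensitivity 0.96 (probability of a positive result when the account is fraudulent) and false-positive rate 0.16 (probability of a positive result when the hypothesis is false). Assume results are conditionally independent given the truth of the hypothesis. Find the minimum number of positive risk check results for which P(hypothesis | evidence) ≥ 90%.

Prior odds: 0.006 ÷ 0.994 = 3/497.
Likelihood ratio of a positive result = 0.96/0.16 = 6.
Target posterior odds = 0.9/0.1 = 9.
Require 6ⁿ ≥ 9 ÷ (3/497) = 1491.
6⁴ = 1296 falls short of 1491 but 6⁵ = 7776 reaches it, so n = 5.

5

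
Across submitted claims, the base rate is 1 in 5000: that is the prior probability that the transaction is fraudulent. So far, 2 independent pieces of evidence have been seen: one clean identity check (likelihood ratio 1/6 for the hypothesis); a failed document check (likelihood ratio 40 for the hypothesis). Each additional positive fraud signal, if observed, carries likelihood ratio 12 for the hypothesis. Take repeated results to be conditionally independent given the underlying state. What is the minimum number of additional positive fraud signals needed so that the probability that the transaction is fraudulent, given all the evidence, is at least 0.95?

Prior odds = 0.0002/0.9998 = 1/4999.
Combined Bayes factor of the evidence already in hand = (1/6) × 40 = 20/3.
Odds after that evidence = (1/4999) × 20/3 = 20/14997.
Target odds = 0.95/0.05 = 19.
Need 12ⁿ ≥ 19 ÷ (20/14997) = 14247.15.
12³ = 1728 falls short of 14247.15 but 12⁴ = 20736 reaches it, so n = 4.

4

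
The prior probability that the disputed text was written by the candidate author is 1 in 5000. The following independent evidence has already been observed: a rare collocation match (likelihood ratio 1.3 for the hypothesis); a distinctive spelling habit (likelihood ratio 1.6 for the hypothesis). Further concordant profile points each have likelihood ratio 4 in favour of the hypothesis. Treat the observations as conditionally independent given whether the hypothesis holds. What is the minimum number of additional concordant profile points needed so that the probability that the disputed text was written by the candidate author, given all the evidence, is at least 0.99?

Prior odds = 0.0002/0.9998 = 1/4999.
Combined Bayes factor of the evidence already in hand = 1.3 × 1.6 = 2.08.
Odds after that evidence = (1/4999) × 2.08 = 52/124975.
Target odds = 0.99/0.01 = 99.
Need 4ⁿ ≥ 99 ÷ (52/124975) = 12372525/52.
4⁸ = 65536 falls short of 12372525/52 but 4⁹ = 262144 reaches it, so n = 9.

9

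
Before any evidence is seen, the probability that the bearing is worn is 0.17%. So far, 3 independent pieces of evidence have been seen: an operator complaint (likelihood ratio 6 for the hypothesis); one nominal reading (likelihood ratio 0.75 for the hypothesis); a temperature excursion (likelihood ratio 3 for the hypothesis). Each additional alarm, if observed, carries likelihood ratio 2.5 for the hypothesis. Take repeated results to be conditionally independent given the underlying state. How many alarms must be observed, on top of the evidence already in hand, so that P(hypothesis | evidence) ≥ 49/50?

9

Prior odds = 0.0017/0.9983 = 17/9983.
Combined Bayes factor of the evidence already in hand = 6 × 0.75 × 3 = 13.5.
Odds after that evidence = (17/9983) × 13.5 = 459/19966.
Target odds = 0.98/0.02 = 49.
Need 2.5ⁿ ≥ 49 ÷ (459/19966) = 978334/459.
2.5⁸ = 390625/256 falls short of 978334/459 but 2.5⁹ = 1953125/512 reaches it, so n = 9.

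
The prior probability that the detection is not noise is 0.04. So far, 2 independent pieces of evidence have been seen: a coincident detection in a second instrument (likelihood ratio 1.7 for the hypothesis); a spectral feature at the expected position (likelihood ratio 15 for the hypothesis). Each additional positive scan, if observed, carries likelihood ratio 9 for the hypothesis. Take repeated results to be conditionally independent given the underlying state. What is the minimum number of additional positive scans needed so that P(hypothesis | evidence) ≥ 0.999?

4

Prior odds = 0.04/0.96 = 1/24.
Combined Bayes factor of the evidence already in hand = 1.7 × 15 = 25.5.
Odds after that evidence = (1/24) × 25.5 = 1.0625.
Target odds = 0.999/0.001 = 999.
Need 9ⁿ ≥ 999 ÷ 1.0625 = 15984/17.
9³ = 729 falls short of 15984/17 but 9⁴ = 6561 reaches it, so n = 4.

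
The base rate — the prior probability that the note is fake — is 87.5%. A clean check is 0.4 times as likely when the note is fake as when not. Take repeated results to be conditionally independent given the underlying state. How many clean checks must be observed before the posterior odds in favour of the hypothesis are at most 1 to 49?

7

Prior odds: 0.875 ÷ 0.125 = 7.
Likelihood ratio per clean check = 0.4.
Target odds = 1/49.
Require 0.4ⁿ ≤ 1/49 ÷ 7 = 1/343.
0.4⁶ = 64/15625 is still above 1/343 but 0.4⁷ = 128/78125 is at or below it, so n = 7.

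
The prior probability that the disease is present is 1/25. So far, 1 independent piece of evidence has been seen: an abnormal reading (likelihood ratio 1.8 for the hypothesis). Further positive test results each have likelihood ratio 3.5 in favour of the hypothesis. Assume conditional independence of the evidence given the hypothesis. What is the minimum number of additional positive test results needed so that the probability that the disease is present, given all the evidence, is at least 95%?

5

Prior odds = 0.04/0.96 = 1/24.
Bayes factor of the evidence already in hand = 1.8.
Odds after that evidence = (1/24) × 1.8 = 0.075.
Target odds = 0.95/0.05 = 19.
Need 3.5ⁿ ≥ 19 ÷ 0.075 = 760/3.
3.5⁴ = 150.0625 falls short of 760/3 but 3.5⁵ = 525.21875 reaches it, so n = 5.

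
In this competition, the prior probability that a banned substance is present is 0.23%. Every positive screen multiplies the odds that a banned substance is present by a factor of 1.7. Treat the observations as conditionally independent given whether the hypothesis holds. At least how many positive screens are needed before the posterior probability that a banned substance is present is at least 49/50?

19

Prior odds: 0.0023 ÷ 0.9977 = 23/9977.
Likelihood ratio per positive screen = 1.7.
Target posterior odds = 0.98/0.02 = 49.
Need (23/9977) × 1.7ⁿ ≥ 49, i.e. 1.7ⁿ ≥ 488873/23.
1.7¹⁸ ≈14063.1 falls short of 488873/23 but 1.7¹⁹ ≈23907.2 reaches it, so n = 19.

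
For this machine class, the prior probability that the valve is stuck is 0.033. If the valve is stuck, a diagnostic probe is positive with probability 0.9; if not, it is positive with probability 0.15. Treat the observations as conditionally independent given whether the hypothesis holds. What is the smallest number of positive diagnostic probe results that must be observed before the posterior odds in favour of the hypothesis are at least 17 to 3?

3

Prior odds: 0.033 ÷ 0.967 = 33/967.
Likelihood ratio of a positive = 0.9/0.15 = 6.
Target odds = 17/3.
Need (33/967) × 6ⁿ ≥ 17/3, i.e. 6ⁿ ≥ 16439/99.
6² = 36 falls short of 16439/99 but 6³ = 216 reaches it, so n = 3.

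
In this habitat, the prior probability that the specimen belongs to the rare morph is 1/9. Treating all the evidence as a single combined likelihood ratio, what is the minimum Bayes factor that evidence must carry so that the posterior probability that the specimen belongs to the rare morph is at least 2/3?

16

Prior odds = (1/9)/(8/9) = 0.125.
Target odds = (2/3)/(1/3) = 2.
Required Bayes factor = 2 ÷ 0.125 = 16.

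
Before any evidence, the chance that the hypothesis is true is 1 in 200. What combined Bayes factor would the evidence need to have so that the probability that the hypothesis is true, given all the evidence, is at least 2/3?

398

Prior odds = 0.005/0.995 = 1/199.
Target odds = (2/3)/(1/3) = 2.
Required Bayes factor = 2 ÷ (1/199) = 398.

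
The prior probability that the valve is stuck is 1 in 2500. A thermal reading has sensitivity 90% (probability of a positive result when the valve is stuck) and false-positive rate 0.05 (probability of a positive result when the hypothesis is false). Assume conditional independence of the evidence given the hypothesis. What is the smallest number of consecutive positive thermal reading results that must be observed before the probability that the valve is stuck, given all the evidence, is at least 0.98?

Prior odds: 0.0004 ÷ 0.9996 = 1/2499.
Likelihood ratio of a positive result = 0.9/0.05 = 18.
Target posterior odds = 0.98/0.02 = 49.
Need (1/2499) × 18ⁿ ≥ 49, i.e. 18ⁿ ≥ 122451.
18⁴ = 104976 falls short of 122451 but 18⁵ = 1889568 reaches it, so n = 5.

5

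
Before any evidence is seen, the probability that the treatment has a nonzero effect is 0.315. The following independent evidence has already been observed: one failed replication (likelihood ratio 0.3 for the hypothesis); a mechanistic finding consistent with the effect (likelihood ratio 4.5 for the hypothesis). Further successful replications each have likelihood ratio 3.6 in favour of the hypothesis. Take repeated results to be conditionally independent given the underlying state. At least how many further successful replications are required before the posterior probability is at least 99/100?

4

Prior odds = 0.315/0.685 = 63/137.
Combined Bayes factor of the evidence already in hand = 0.3 × 4.5 = 1.35.
Odds after that evidence = (63/137) × 1.35 = 1701/2740.
Target odds = 0.99/0.01 = 99.
Need 3.6ⁿ ≥ 99 ÷ (1701/2740) = 30140/189.
3.6³ = 46.656 falls short of 30140/189 but 3.6⁴ = 167.9616 reaches it, so n = 4.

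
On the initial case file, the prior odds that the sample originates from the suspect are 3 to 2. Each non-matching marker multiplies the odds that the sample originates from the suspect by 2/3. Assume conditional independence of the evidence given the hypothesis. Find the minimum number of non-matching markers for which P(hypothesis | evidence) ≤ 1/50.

Prior odds = 1.5.
Likelihood ratio per non-matching marker = 2/3.
Target posterior odds = 0.02/0.98 = 1/49.
Need 1.5 × (2/3)ⁿ ≤ 1/49, i.e. (2/3)ⁿ ≤ 2/147.
(2/3)¹⁰ = 1024/59049 is still above 2/147 but (2/3)¹¹ = 2048/177147 is at or below it, so n = 11.

11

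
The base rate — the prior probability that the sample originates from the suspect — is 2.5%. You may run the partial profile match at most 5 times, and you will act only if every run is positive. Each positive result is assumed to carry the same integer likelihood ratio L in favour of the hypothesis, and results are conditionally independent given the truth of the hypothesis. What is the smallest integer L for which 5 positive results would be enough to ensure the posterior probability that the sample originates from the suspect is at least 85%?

3

Prior odds = 0.025/0.975 = 1/39.
Target odds = 0.85/0.15 = 17/3.
Need L⁵ ≥ 17/3 ÷ (1/39) = 221.
2⁵ = 32 < 221 ≤ 243 = 3⁵, so L = 3.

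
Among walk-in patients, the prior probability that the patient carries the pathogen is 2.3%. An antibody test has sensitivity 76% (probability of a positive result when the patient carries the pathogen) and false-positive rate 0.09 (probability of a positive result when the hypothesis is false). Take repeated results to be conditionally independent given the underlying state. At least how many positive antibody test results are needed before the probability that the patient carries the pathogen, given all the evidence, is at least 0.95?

4

Prior odds: 0.023 ÷ 0.977 = 23/977.
Likelihood ratio of a positive result = 0.76/0.09 = 76/9.
Target posterior odds = 0.95/0.05 = 19.
Require (76/9)ⁿ ≥ 19 ÷ (23/977) = 18563/23.
(76/9)³ = 438976/729 falls short of 18563/23 but (76/9)⁴ = 33362176/6561 reaches it, so n = 4.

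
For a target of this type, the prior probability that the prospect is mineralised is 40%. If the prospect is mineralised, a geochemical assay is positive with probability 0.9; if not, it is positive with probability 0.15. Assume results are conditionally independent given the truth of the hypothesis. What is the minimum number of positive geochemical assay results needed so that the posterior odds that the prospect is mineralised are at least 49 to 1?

Prior odds: 0.4 ÷ 0.6 = 2/3.
Likelihood ratio of a positive = 0.9/0.15 = 6.
Target odds = 49.
Need (2/3) × 6ⁿ ≥ 49, i.e. 6ⁿ ≥ 73.5.
6² = 36 falls short of 73.5 but 6³ = 216 reaches it, so n = 3.

3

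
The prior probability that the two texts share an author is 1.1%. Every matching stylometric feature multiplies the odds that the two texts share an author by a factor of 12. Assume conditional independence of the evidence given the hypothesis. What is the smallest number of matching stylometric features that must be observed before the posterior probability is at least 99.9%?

5

Prior odds = 0.011/0.989 = 11/989.
Likelihood ratio per matching stylometric feature = 12.
Target odds: 0.999 ÷ 0.001 = 999.
Require 12ⁿ ≥ 999 ÷ (11/989) = 988011/11.
12⁴ = 20736 falls short of 988011/11 but 12⁵ = 248832 reaches it, so n = 5.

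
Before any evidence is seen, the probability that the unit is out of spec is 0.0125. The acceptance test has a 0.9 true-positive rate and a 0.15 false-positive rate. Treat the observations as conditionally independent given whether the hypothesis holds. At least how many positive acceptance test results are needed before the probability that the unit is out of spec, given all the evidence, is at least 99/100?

6

Prior odds: 0.0125 ÷ 0.9875 = 1/79.
Likelihood ratio of a positive result = 0.9/0.15 = 6.
Target posterior odds = 0.99/0.01 = 99.
Need (1/79) × 6ⁿ ≥ 99, i.e. 6ⁿ ≥ 7821.
6⁵ = 7776 falls short of 7821 but 6⁶ = 46656 reaches it, so n = 6.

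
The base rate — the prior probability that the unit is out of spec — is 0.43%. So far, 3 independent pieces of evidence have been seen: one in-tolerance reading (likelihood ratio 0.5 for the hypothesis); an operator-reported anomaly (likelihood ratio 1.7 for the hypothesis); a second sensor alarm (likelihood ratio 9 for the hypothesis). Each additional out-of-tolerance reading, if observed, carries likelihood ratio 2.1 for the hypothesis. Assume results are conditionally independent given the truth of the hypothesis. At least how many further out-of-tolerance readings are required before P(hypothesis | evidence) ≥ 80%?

7

Prior odds = 0.0043/0.9957 = 43/9957.
Combined Bayes factor of the evidence already in hand = 0.5 × 1.7 × 9 = 7.65.
Odds after that evidence = (43/9957) × 7.65 = 2193/66380.
Target odds = 0.8/0.2 = 4.
Need 2.1ⁿ ≥ 4 ÷ (2193/66380) = 265520/2193.
2.1⁶ = 85766121/1000000 falls short of 265520/2193 but 2.1⁷ ≈180.109 reaches it, so n = 7.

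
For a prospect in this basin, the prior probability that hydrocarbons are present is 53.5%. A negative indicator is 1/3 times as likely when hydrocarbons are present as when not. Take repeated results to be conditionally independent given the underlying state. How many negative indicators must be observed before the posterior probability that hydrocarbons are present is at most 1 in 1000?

7

Prior odds = 0.535/0.465 = 107/93.
Likelihood ratio per negative indicator = 1/3.
Target posterior odds = 0.001/0.999 = 1/999.
Need (107/93) × (1/3)ⁿ ≤ 1/999, i.e. (1/3)ⁿ ≤ 31/35631.
(1/3)⁶ = 1/729 is still above 31/35631 but (1/3)⁷ = 1/2187 is at or below it, so n = 7.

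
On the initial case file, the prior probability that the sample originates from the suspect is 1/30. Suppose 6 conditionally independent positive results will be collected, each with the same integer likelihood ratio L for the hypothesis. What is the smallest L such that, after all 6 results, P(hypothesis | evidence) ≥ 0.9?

Prior odds = (1/30)/(29/30) = 1/29.
Target odds = 0.9/0.1 = 9.
Need L⁶ ≥ 9 ÷ (1/29) = 261.
2⁶ = 64 < 261 ≤ 729 = 3⁶, so L = 3.

3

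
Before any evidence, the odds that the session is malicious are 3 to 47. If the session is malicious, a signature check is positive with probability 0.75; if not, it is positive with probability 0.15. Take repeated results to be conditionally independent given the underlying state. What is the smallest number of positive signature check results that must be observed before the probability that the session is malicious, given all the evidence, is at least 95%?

Prior odds = 3/47.
Likelihood ratio of a positive = 0.75/0.15 = 5.
Target odds: 0.95 ÷ 0.05 = 19.
Need (3/47) × 5ⁿ ≥ 19, i.e. 5ⁿ ≥ 893/3.
5³ = 125 falls short of 893/3 but 5⁴ = 625 reaches it, so n = 4.

4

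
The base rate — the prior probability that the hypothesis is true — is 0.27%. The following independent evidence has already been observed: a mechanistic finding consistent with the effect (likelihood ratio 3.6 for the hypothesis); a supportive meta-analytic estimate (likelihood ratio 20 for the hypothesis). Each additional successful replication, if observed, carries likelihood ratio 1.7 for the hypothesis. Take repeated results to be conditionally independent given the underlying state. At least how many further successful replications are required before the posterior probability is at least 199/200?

Prior odds = 0.0027/0.9973 = 27/9973.
Combined Bayes factor of the evidence already in hand = 3.6 × 20 = 72.
Odds after that evidence = (27/9973) × 72 = 1944/9973.
Target odds = 0.995/0.005 = 199.
Need 1.7ⁿ ≥ 199 ÷ (1944/9973) = 1984627/1944.
1.7¹³ ≈990.458 falls short of 1984627/1944 but 1.7¹⁴ ≈1683.78 reaches it, so n = 14.

14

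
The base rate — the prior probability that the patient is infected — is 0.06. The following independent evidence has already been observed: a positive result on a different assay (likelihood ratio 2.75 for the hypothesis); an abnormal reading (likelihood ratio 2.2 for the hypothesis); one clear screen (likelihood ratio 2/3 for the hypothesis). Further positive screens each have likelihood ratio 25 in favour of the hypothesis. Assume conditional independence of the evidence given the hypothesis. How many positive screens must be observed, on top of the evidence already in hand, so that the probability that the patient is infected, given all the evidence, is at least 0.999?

Prior odds = 0.06/0.94 = 3/47.
Combined Bayes factor of the evidence already in hand = 2.75 × 2.2 × (2/3) = 121/30.
Odds after that evidence = (3/47) × 121/30 = 121/470.
Target odds = 0.999/0.001 = 999.
Need 25ⁿ ≥ 999 ÷ (121/470) = 469530/121.
25² = 625 falls short of 469530/121 but 25³ = 15625 reaches it, so n = 3.

3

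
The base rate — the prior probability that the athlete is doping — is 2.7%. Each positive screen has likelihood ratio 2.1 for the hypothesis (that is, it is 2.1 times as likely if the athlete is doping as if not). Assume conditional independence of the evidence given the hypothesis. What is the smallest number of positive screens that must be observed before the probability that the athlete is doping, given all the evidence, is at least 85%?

Prior odds = 0.027/0.973 = 27/973.
Likelihood ratio per positive screen = 2.1.
Target odds: 0.85 ÷ 0.15 = 17/3.
Require 2.1ⁿ ≥ 17/3 ÷ (27/973) = 16541/81.
2.1⁷ ≈180.109 falls short of 16541/81 but 2.1⁸ ≈378.229 reaches it, so n = 8.

8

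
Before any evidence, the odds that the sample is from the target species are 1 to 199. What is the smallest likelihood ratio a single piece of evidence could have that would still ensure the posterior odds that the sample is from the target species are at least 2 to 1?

Prior odds = 1/199.
Target odds = 2.
Required Bayes factor = 2 ÷ (1/199) = 398.

398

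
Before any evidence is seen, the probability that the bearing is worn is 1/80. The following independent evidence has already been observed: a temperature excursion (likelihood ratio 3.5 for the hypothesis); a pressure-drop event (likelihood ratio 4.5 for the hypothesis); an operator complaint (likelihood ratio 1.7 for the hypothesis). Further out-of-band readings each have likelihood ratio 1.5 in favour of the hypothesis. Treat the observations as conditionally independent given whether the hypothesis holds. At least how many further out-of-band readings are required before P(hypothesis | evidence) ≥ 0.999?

20

Prior odds = 0.0125/0.9875 = 1/79.
Combined Bayes factor of the evidence already in hand = 3.5 × 4.5 × 1.7 = 26.775.
Odds after that evidence = (1/79) × 26.775 = 1071/3160.
Target odds = 0.999/0.001 = 999.
Need 1.5ⁿ ≥ 999 ÷ (1071/3160) = 350760/119.
1.5¹⁹ ≈2216.84 falls short of 350760/119 but 1.5²⁰ ≈3325.26 reaches it, so n = 20.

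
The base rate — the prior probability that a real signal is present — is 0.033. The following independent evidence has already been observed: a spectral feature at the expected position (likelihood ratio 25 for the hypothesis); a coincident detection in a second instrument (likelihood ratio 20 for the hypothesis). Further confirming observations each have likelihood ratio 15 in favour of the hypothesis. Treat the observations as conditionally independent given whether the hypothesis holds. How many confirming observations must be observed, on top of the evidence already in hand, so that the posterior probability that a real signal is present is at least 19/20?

1

Prior odds = 0.033/0.967 = 33/967.
Combined Bayes factor of the evidence already in hand = 25 × 20 = 500.
Odds after that evidence = (33/967) × 500 = 16500/967.
Target odds = 0.95/0.05 = 19.
Need 15ⁿ ≥ 19 ÷ (16500/967) = 18373/16500.
15¹ = 15, which meets the required 18373/16500; so n = 1.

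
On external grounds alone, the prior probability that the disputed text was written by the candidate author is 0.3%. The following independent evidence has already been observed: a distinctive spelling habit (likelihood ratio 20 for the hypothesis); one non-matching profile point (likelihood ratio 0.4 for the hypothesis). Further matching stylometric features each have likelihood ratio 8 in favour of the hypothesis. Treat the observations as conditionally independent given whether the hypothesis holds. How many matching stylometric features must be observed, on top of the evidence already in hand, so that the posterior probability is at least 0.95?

4

Prior odds = 0.003/0.997 = 3/997.
Combined Bayes factor of the evidence already in hand = 20 × 0.4 = 8.
Odds after that evidence = (3/997) × 8 = 24/997.
Target odds = 0.95/0.05 = 19.
Need 8ⁿ ≥ 19 ÷ (24/997) = 18943/24.
8³ = 512 falls short of 18943/24 but 8⁴ = 4096 reaches it, so n = 4.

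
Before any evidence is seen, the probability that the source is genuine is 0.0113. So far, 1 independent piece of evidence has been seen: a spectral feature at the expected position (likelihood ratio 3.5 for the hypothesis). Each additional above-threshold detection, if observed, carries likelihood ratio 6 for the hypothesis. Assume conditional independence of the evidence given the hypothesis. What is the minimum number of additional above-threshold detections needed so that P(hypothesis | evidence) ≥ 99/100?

5

Prior odds = 0.0113/0.9887 = 113/9887.
Bayes factor of the evidence already in hand = 3.5.
Odds after that evidence = (113/9887) × 3.5 = 791/19774.
Target odds = 0.99/0.01 = 99.
Need 6ⁿ ≥ 99 ÷ (791/19774) = 1957626/791.
6⁴ = 1296 falls short of 1957626/791 but 6⁵ = 7776 reaches it, so n = 5.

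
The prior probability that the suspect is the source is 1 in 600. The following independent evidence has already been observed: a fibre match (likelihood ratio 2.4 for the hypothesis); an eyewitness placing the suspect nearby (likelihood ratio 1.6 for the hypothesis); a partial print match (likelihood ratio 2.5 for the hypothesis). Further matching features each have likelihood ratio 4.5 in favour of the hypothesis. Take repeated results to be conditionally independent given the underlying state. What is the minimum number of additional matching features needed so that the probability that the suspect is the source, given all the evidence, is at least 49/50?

Prior odds = (1/600)/(599/600) = 1/599.
Combined Bayes factor of the evidence already in hand = 2.4 × 1.6 × 2.5 = 9.6.
Odds after that evidence = (1/599) × 9.6 = 48/2995.
Target odds = 0.98/0.02 = 49.
Need 4.5ⁿ ≥ 49 ÷ (48/2995) = 146755/48.
4.5⁵ = 1845.28125 falls short of 146755/48 but 4.5⁶ = 8303.765625 reaches it, so n = 6.

6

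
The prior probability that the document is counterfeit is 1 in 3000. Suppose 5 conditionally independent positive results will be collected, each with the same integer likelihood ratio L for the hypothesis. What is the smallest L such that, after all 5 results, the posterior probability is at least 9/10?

8

Prior odds = (1/3000)/(2999/3000) = 1/2999.
Target odds = 0.9/0.1 = 9.
Need L⁵ ≥ 9 ÷ (1/2999) = 26991.
7⁵ = 16807 < 26991 ≤ 32768 = 8⁵, so L = 8.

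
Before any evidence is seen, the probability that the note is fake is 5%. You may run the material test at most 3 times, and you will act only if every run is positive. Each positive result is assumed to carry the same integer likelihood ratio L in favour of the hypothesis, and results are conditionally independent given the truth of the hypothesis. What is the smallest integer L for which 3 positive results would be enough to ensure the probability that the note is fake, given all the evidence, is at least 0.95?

Prior odds = 0.05/0.95 = 1/19.
Target odds = 0.95/0.05 = 19.
Need L³ ≥ 19 ÷ (1/19) = 361.
7³ = 343 < 361 ≤ 512 = 8³, so L = 8.

8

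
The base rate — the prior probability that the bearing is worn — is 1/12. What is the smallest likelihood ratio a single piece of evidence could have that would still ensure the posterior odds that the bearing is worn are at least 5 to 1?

Prior odds = (1/12)/(11/12) = 1/11.
Target odds = 5.
Required Bayes factor = 5 ÷ (1/11) = 55.

55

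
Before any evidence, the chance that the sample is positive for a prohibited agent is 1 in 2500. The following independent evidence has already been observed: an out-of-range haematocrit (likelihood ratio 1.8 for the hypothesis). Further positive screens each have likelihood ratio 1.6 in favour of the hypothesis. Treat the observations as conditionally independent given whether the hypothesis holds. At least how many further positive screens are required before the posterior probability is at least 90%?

21

Prior odds = 0.0004/0.9996 = 1/2499.
Bayes factor of the evidence already in hand = 1.8.
Odds after that evidence = (1/2499) × 1.8 = 3/4165.
Target odds = 0.9/0.1 = 9.
Need 1.6ⁿ ≥ 9 ÷ (3/4165) = 12495.
1.6²⁰ ≈12089.3 falls short of 12495 but 1.6²¹ ≈19342.8 reaches it, so n = 21.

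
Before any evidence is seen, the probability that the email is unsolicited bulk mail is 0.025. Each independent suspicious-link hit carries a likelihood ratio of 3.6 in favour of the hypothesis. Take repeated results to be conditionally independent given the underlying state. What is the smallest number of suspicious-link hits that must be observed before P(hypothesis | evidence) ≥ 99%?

Prior odds: 0.025 ÷ 0.975 = 1/39.
Likelihood ratio per suspicious-link hit = 3.6.
Target posterior odds = 0.99/0.01 = 99.
Need (1/39) × 3.6ⁿ ≥ 99, i.e. 3.6ⁿ ≥ 3861.
3.6⁶ = 34012224/15625 falls short of 3861 but 3.6⁷ = 612220032/78125 reaches it, so n = 7.

7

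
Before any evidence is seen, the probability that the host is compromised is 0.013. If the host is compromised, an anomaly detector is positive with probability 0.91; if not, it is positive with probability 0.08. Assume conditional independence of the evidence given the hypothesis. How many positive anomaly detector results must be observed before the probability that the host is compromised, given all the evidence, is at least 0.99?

Prior odds = 0.013/0.987 = 13/987.
Likelihood ratio of a positive = 0.91/0.08 = 11.375.
Target posterior odds = 0.99/0.01 = 99.
Require 11.375ⁿ ≥ 99 ÷ (13/987) = 97713/13.
11.375³ = 753571/512 falls short of 97713/13 but 11.375⁴ = 68574961/4096 reaches it, so n = 4.

4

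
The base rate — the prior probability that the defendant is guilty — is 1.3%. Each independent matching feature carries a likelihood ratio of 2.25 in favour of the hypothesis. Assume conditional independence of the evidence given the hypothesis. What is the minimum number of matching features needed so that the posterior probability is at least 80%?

8

Prior odds = 0.013/0.987 = 13/987.
Likelihood ratio per matching feature = 2.25.
Target odds: 0.8 ÷ 0.2 = 4.
Require 2.25ⁿ ≥ 4 ÷ (13/987) = 3948/13.
2.25⁷ = 4782969/16384 falls short of 3948/13 but 2.25⁸ = 43046721/65536 reaches it, so n = 8.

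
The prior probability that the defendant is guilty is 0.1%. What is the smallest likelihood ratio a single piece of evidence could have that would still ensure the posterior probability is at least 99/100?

98901

Prior odds = 0.001/0.999 = 1/999.
Target odds = 0.99/0.01 = 99.
Required Bayes factor = 99 ÷ (1/999) = 98901.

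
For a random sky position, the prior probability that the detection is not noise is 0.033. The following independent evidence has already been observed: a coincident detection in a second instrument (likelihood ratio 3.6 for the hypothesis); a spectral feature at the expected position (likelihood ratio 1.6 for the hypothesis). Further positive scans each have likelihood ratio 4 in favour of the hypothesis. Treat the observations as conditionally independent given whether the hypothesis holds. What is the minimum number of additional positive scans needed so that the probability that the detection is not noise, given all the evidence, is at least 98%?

Prior odds = 0.033/0.967 = 33/967.
Combined Bayes factor of the evidence already in hand = 3.6 × 1.6 = 5.76.
Odds after that evidence = (33/967) × 5.76 = 4752/24175.
Target odds = 0.98/0.02 = 49.
Need 4ⁿ ≥ 49 ÷ (4752/24175) = 1184575/4752.
4³ = 64 falls short of 1184575/4752 but 4⁴ = 256 reaches it, so n = 4.

4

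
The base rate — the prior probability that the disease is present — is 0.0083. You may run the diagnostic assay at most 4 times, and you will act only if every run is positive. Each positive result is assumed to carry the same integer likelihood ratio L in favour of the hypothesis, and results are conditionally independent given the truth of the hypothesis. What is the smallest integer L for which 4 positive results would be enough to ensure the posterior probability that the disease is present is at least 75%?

Prior odds = 0.0083/0.9917 = 83/9917.
Target odds = 0.75/0.25 = 3.
Need L⁴ ≥ 3 ÷ (83/9917) = 29751/83.
4⁴ = 256 < 29751/83 ≤ 625 = 5⁴, so L = 5.

5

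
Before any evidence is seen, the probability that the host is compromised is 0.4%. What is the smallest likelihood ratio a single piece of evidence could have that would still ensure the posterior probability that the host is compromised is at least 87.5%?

Prior odds = 0.004/0.996 = 1/249.
Target odds = 0.875/0.125 = 7.
Required Bayes factor = 7 ÷ (1/249) = 1743.

1743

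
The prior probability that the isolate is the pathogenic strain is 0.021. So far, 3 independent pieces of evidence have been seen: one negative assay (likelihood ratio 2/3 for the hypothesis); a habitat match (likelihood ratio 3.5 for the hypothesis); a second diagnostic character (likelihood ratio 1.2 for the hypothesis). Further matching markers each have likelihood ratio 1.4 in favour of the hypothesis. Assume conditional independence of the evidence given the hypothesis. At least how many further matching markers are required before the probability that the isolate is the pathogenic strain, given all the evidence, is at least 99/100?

23

Prior odds = 0.021/0.979 = 21/979.
Combined Bayes factor of the evidence already in hand = (2/3) × 3.5 × 1.2 = 2.8.
Odds after that evidence = (21/979) × 2.8 = 294/4895.
Target odds = 0.99/0.01 = 99.
Need 1.4ⁿ ≥ 99 ÷ (294/4895) = 161535/98.
1.4²² ≈1639.9 falls short of 161535/98 but 1.4²³ ≈2295.86 reaches it, so n = 23.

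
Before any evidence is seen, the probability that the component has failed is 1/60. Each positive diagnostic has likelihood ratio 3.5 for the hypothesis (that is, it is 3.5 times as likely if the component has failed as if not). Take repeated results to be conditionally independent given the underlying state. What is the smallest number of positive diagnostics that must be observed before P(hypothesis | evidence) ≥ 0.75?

Prior odds: (1/60) ÷ (59/60) = 1/59.
Likelihood ratio per positive diagnostic = 3.5.
Target odds: 0.75 ÷ 0.25 = 3.
Need (1/59) × 3.5ⁿ ≥ 3, i.e. 3.5ⁿ ≥ 177.
3.5⁴ = 150.0625 falls short of 177 but 3.5⁵ = 525.21875 reaches it, so n = 5.

5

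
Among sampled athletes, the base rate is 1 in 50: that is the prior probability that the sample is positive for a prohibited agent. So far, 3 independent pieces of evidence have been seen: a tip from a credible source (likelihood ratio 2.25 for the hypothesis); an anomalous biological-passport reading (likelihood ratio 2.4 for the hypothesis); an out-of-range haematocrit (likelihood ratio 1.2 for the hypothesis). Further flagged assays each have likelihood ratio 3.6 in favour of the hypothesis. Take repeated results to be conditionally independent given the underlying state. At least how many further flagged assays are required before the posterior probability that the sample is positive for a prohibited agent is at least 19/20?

4

Prior odds = 0.02/0.98 = 1/49.
Combined Bayes factor of the evidence already in hand = 2.25 × 2.4 × 1.2 = 6.48.
Odds after that evidence = (1/49) × 6.48 = 162/1225.
Target odds = 0.95/0.05 = 19.
Need 3.6ⁿ ≥ 19 ÷ (162/1225) = 23275/162.
3.6³ = 46.656 falls short of 23275/162 but 3.6⁴ = 167.9616 reaches it, so n = 4.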